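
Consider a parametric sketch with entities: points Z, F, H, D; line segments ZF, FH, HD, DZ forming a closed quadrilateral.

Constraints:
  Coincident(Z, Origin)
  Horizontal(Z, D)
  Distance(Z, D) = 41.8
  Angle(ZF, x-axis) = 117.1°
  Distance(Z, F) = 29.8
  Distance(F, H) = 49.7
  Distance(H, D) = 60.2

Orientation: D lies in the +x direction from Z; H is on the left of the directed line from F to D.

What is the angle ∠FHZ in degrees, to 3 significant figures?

27.6°

Z is at the origin; ZD is horizontal with |ZD| = 41.8 and D in +x, so D = (41.8, 0). ZF runs at 117.1° with |ZF| = 29.8, so F = (-13.6, 26.5). H is determined by |FH| = 49.7 and |HD| = 60.2 together: it lies at the intersection of circle(F, 49.7) and circle(D, 60.2). With |FD| = 61.4, the foot of the radical line on FD is 21.3 from F and the perpendicular offset is √(49.7² − 21.3²) = 44.9. Taking the left-of-FD solution: H = (25.0, 57.8).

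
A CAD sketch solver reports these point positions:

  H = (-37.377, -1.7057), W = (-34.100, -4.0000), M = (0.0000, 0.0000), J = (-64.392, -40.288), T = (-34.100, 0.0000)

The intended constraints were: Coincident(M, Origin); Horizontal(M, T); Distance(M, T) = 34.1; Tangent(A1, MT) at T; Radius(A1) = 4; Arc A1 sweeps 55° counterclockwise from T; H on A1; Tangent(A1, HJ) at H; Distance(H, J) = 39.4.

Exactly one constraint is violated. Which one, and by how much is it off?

Distance(H, J) = 39.4 — off by 7.70.

M = (0.00, 0.00) ✓; M.y = 0.00, T.y = 0.00 ✓; |MT| = 34.10 ✓; ∠(WT, TM) = 90.00° ✓; |WT| = 4.000 ✓; bearing(W→H) − bearing(W→T) = 55.00° ✓; |WH| = 4.000 ✓; ∠(WH, HJ) = 90.00° ✓; |HJ| = 47.10 ✗.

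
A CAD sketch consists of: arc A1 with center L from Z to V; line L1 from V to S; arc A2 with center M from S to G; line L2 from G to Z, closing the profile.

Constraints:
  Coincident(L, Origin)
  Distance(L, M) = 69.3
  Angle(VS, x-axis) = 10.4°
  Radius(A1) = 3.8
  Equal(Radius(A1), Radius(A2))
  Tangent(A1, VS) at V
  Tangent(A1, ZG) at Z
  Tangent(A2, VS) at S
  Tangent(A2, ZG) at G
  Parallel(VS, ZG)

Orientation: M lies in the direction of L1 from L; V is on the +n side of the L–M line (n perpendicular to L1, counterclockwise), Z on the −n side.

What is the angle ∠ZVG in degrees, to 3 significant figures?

83.7°

The slot axis is L1's direction at 10.4°, so u = (cos 10.4°, sin 10.4°) = (0.984, 0.181) and n = (−sin 10.4°, cos 10.4°) = (-0.181, 0.984). L is at the origin and M lies 69.3 along u from L, so M = 69.3·u = (68.2, 12.5). Tangency of A1 to both parallel lines with radius 3.8 puts V and Z at L ± 3.8·n: V = (-0.686, 3.74), Z = (0.686, -3.74). Equal radii place S and G the same way about M: S = M + 3.8·n = (67.5, 16.2), G = M − 3.8·n = (68.8, 8.77). Then cos ∠ZVG = VZ·VG / (|VZ||VG|), giving 83.7°.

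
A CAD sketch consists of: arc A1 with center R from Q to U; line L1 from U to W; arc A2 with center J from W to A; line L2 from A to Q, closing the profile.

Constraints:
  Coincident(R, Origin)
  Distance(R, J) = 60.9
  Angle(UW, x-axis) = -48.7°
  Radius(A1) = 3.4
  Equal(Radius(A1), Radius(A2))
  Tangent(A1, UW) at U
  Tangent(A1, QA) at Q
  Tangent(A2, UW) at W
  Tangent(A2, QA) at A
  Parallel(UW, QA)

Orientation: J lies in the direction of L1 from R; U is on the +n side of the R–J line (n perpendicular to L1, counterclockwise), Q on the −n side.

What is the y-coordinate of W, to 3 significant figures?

-43.5

The slot axis is L1's direction at -48.7°, so u = (cos -48.7°, sin -48.7°) = (0.660, -0.751) and n = (−sin -48.7°, cos -48.7°) = (0.751, 0.660). R is at the origin and J lies 60.9 along u from R, so J = 60.9·u = (40.2, -45.8). Tangency of A1 to both parallel lines with radius 3.4 puts U and Q at R ± 3.4·n: U = (2.55, 2.24), Q = (-2.55, -2.24). Equal radii place W and A the same way about J: W = J + 3.4·n = (42.7, -43.5), A = J − 3.4·n = (37.6, -48.0). So W.y = -43.5.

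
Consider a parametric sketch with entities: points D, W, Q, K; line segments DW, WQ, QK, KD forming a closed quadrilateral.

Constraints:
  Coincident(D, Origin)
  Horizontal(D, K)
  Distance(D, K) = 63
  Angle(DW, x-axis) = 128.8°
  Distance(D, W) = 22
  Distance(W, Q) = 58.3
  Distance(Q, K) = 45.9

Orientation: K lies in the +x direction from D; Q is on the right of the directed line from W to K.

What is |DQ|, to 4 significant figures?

36.36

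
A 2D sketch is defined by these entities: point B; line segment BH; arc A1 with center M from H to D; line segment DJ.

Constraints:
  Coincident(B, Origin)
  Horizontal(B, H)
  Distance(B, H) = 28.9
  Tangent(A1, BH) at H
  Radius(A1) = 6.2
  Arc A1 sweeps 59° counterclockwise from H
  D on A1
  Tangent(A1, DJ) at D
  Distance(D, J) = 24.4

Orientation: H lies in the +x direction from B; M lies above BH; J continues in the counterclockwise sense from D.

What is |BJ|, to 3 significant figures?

52.5

B is at the origin; BH is horizontal with |BH| = 28.9 and H on the +x side, so H = (28.9, 0.00). Since A1 is tangent to BH there, MH ⟂ BH, so M = H + (0, 6.2) = (28.9, 6.20). On A1, H sits at bearing -90° from M; a 59° counterclockwise sweep puts D at bearing -31°, so D = M + 6.2·(cos -31°, sin -31°) = (34.2, 3.01). Since A1 is tangent to DJ there, MD ⟂ DJ, so DJ runs along (−sin -31°, cos -31°); with |DJ| = 24.4, J = (46.8, 23.9). Then |BJ| = |J − B| = 52.5.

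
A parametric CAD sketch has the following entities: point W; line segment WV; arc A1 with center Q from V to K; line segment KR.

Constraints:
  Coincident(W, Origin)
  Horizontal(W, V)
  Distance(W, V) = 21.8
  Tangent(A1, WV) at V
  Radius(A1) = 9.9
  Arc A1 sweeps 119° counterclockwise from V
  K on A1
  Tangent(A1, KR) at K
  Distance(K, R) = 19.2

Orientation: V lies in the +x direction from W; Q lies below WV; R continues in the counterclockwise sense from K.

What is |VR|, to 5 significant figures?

31.499

On A1, V sits at bearing 90° from Q; a 119° counterclockwise sweep puts K at bearing 209°, so K = Q + 9.9·(cos 209°, sin 209°) = (13.141, -14.700). Tangency of A1 to KR means the radius QK is perpendicular to KR, so KR runs along (−sin 209°, cos 209°); with |KR| = 19.2, R = (22.450, -31.492). Then |VR| = |R − V| = 31.499.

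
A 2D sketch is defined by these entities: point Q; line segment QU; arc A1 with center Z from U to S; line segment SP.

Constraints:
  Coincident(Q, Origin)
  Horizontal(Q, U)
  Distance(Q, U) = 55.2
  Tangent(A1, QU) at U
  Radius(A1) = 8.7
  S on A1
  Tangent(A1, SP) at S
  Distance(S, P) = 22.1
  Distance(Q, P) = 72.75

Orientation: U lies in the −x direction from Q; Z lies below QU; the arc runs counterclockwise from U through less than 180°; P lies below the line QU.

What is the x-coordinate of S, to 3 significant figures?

-63.8

Q is at the origin; Q and U share the same y with |QU| = 55.2 and U on the −x side, so U = (-55.2, 0.00). Since A1 is tangent to QU there, ZU ⟂ QU, so Z = U + (0, -8.7) = (-55.2, -8.70). Since ZS ⟂ SP (tangency), |ZP| = √(8.7² + 22.1²) = 23.8 regardless of where S sits on A1. So P lies on both circle(Q, 72.75) and circle(Z, 23.8); the below-QU intersection is P = (-66.4, -29.6). S is the foot of the tangent from P: S = (-63.8, -7.67).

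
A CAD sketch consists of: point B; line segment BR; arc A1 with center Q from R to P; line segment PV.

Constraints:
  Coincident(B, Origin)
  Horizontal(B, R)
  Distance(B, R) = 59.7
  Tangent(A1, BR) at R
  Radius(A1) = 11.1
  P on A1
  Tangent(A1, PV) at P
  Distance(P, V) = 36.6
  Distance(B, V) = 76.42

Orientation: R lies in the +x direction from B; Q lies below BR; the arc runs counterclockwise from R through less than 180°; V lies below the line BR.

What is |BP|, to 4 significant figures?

50.92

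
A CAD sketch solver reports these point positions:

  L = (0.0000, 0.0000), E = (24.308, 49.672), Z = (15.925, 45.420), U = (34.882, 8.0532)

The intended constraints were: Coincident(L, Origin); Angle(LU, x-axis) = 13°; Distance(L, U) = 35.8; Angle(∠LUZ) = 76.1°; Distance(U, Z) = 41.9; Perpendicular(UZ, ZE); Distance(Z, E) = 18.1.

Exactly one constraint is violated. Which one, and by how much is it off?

Distance(Z, E) = 18.1 — off by 8.70.

L = (0.00, 0.00) ✓; LU at 13.00° ✓; |LU| = 35.80 ✓; ∠LUZ = 76.10° ✓; |UZ| = 41.90 ✓; ∠(UZ, ZE) = 90.00° ✓; |ZE| = 9.400 ✗.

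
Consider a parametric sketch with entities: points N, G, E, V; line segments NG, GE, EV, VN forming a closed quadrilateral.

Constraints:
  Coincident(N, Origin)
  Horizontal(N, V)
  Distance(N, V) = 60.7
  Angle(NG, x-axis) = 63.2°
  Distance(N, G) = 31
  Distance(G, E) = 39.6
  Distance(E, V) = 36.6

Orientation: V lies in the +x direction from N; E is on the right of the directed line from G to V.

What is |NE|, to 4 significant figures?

27.51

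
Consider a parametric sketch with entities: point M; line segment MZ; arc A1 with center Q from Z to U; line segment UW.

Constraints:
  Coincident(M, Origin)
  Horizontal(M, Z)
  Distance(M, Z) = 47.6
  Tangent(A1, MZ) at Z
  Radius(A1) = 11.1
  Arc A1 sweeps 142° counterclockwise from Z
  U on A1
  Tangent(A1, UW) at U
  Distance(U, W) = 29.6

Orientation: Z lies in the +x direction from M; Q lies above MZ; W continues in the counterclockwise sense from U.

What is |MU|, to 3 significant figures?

57.9

M is at the origin; M and Z share the same y with |MZ| = 47.6 and Z on the +x side, so Z = (47.6, 0.00). The tangent condition forces QZ to be normal to MZ, so Q = Z + (0, 11.1) = (47.6, 11.1). On A1, Z sits at bearing -90° from Q; a 142° counterclockwise sweep puts U at bearing 52°, so U = Q + 11.1·(cos 52°, sin 52°) = (54.4, 19.8). Then |MU| = |U − M| = 57.9.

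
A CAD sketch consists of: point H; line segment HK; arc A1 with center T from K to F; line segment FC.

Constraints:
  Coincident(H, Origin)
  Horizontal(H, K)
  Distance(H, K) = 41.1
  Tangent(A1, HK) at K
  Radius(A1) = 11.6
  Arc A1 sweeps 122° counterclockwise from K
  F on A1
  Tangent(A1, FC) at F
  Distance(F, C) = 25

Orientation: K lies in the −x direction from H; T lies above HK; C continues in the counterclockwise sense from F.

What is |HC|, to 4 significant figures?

59.15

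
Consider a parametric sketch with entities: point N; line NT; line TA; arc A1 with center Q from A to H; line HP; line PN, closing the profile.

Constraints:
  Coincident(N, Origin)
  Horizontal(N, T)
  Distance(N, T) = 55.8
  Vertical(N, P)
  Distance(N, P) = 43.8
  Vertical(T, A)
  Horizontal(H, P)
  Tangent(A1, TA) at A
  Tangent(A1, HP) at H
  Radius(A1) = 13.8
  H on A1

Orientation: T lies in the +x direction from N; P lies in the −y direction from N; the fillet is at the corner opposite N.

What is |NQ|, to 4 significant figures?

51.61

N is at the origin; NT is horizontal with |NT| = 55.8 and T on the +x side, so T = (55.80, 0.000). N and P share the same x with |NP| = 43.8 and P on the −y side, so P = (0.000, -43.80). The virtual corner opposite N is at (55.80, -43.80). Since A1 is tangent to TA there, QA ⟂ TA and tangency of A1 to HP means the radius QH is perpendicular to HP, with radius 13.8, so the center Q sits 13.8 in from both sides at Q = (42.00, -30.00). Then |NQ| = |Q − N| = 51.61.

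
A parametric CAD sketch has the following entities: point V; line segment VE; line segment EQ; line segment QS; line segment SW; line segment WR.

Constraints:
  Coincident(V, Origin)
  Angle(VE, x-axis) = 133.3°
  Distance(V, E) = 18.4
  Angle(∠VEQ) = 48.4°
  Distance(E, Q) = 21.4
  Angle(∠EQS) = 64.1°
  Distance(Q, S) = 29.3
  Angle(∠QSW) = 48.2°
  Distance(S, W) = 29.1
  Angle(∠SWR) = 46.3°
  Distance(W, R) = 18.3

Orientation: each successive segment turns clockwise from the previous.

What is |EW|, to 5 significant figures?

2.5054

V is at the origin; VE runs at 133.3° with length 18.4, so E = (-12.619, 13.391). ∠VEQ = 48.4° gives EQ at 1.7000° from the x-axis; with |EQ| = 21.4, Q = (8.7715, 14.026). ∠EQS = 64.1° gives QS at -114.20° from the x-axis; with |QS| = 29.3, S = (-3.2392, -12.699). ∠QSW = 48.2° gives SW at 114.00° from the x-axis; with |SW| = 29.1, W = (-15.075, 13.885). Then |EW| = |W − E| = 2.5054.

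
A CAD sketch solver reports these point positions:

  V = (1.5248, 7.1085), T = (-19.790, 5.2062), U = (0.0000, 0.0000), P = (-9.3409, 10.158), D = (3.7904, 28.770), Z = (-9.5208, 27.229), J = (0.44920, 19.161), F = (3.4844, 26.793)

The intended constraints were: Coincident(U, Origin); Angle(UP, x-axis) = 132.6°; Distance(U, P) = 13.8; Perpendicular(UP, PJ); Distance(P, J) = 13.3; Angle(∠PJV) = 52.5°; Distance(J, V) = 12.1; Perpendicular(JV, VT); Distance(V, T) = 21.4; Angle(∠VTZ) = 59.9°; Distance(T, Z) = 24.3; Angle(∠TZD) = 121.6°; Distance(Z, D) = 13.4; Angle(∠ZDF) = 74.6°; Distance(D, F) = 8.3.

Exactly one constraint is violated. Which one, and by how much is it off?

Distance(D, F) = 8.3 — off by 6.30.

U = (0.00, 0.00) ✓; UP at 132.6° ✓; |UP| = 13.80 ✓; ∠(UP, PJ) = 90.00° ✓; |PJ| = 13.30 ✓; ∠PJV = 52.50° ✓; |JV| = 12.10 ✓; ∠(JV, VT) = 90.00° ✓; |VT| = 21.40 ✓; ∠VTZ = 59.90° ✓; |TZ| = 24.30 ✓; ∠TZD = 121.6° ✓; |ZD| = 13.40 ✓; ∠ZDF = 74.60° ✓; |DF| = 2.001 ✗.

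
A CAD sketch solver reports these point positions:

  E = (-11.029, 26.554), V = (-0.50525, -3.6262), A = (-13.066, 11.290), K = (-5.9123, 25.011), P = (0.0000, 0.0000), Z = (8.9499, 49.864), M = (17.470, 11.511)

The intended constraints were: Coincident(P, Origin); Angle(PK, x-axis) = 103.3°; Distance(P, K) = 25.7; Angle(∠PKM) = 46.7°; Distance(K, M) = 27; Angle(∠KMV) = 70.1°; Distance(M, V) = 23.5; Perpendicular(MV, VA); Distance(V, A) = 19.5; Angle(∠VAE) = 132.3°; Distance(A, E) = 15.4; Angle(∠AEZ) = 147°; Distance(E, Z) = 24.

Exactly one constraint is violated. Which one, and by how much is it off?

Distance(E, Z) = 24 — off by 6.70.

P = (0.00, 0.00) ✓; PK at 103.3° ✓; |PK| = 25.70 ✓; ∠PKM = 46.70° ✓; |KM| = 27.00 ✓; ∠KMV = 70.10° ✓; |MV| = 23.50 ✓; ∠(MV, VA) = 90.00° ✓; |VA| = 19.50 ✓; ∠VAE = 132.3° ✓; |AE| = 15.40 ✓; ∠AEZ = 147.0° ✓; |EZ| = 30.70 ✗.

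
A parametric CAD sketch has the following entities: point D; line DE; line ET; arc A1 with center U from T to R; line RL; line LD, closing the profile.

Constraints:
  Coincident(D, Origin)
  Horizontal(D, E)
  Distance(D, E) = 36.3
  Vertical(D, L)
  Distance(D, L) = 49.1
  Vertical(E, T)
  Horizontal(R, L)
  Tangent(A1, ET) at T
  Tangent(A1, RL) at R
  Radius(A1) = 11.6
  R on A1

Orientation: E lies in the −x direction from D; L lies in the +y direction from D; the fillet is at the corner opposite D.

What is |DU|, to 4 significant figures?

44.90

D and L share the same x with |DL| = 49.1 and L on the +y side, so L = (0.000, 49.10). The virtual corner opposite D is at (-36.30, 49.10). The tangent condition forces UT to be normal to ET and since A1 is tangent to RL there, UR ⟂ RL, with radius 11.6, so the center U sits 11.6 in from both sides at U = (-24.70, 37.50). Then |DU| = |U − D| = 44.90.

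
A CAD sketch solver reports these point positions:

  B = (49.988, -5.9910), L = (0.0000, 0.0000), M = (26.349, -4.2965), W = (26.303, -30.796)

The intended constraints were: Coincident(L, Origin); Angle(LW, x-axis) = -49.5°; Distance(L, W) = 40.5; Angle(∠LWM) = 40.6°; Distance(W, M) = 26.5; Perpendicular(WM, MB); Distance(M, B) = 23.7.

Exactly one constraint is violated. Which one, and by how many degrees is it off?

Perpendicular(WM, MB) — off by 4.00°.

L = (0.00, 0.00) ✓; LW at -49.50° ✓; |LW| = 40.50 ✓; ∠LWM = 40.60° ✓; |WM| = 26.50 ✓; ∠(WM, MB) = 94.00° ✗; |MB| = 23.70 ✓.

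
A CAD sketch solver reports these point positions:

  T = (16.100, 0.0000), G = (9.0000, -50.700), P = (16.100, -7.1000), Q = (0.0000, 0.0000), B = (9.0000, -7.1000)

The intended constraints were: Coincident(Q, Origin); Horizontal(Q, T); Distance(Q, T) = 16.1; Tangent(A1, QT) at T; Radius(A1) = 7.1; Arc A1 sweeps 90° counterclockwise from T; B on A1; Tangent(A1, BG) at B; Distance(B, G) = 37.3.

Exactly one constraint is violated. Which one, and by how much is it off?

Distance(B, G) = 37.3 — off by 6.30.

Q = (0.00, 0.00) ✓; Q.y = 0.00, T.y = 0.00 ✓; |QT| = 16.10 ✓; ∠(PT, TQ) = 90.00° ✓; |PT| = 7.100 ✓; bearing(P→B) − bearing(P→T) = 90.00° ✓; |PB| = 7.100 ✓; ∠(PB, BG) = 90.00° ✓; |BG| = 43.60 ✗.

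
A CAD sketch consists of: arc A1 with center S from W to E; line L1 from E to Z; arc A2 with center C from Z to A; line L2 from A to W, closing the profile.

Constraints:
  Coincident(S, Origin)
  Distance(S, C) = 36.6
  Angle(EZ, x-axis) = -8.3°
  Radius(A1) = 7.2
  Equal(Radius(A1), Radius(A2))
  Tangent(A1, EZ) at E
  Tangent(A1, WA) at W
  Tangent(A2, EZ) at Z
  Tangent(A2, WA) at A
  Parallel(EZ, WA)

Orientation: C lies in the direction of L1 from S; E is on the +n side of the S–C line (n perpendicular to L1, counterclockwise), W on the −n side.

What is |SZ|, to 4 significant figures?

37.30

Tangency of A1 to both parallel lines with radius 7.2 puts E and W at S ± 7.2·n: E = (1.039, 7.125), W = (-1.039, -7.125). Equal radii place Z and A the same way about C: Z = C + 7.2·n = (37.26, 1.841), A = C − 7.2·n = (35.18, -12.41). Then |SZ| = |Z − S| = 37.30.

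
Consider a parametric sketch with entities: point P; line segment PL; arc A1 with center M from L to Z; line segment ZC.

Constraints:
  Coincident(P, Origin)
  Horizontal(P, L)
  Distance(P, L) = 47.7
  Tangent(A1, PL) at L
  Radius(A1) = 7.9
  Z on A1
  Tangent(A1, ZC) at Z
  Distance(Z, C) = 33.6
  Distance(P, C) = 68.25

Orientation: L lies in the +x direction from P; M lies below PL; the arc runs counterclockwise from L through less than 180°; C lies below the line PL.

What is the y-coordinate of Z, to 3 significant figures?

-11.1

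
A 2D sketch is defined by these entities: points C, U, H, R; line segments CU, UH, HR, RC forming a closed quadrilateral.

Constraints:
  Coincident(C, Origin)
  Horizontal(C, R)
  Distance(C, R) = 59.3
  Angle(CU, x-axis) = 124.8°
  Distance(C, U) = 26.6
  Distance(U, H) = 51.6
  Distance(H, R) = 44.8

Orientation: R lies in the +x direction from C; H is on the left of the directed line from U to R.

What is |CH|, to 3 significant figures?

50.4

C is at the origin; CR is horizontal with |CR| = 59.3 and R in +x, so R = (59.3, 0). CU runs at 124.8° with |CU| = 26.6, so U = (-15.2, 21.8). H is determined by |UH| = 51.6 and |HR| = 44.8 together: it lies at the intersection of circle(U, 51.6) and circle(R, 44.8). With |UR| = 77.6, the foot of the radical line on UR is 43.0 from U and the perpendicular offset is √(51.6² − 43.0²) = 28.5. Taking the left-of-UR solution: H = (34.1, 37.1).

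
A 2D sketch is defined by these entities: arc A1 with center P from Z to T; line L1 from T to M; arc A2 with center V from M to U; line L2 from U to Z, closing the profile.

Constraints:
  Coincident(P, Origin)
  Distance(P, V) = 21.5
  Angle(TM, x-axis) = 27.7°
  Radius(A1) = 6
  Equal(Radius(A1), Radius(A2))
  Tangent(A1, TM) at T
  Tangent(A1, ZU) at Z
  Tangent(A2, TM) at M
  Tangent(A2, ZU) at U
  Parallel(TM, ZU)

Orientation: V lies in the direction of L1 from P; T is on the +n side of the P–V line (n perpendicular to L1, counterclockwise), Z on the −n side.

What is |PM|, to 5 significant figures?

22.322

The slot axis is L1's direction at 27.7°, so u = (cos 27.7°, sin 27.7°) = (0.88539, 0.46484) and n = (−sin 27.7°, cos 27.7°) = (-0.46484, 0.88539). P is at the origin and V lies 21.5 along u from P, so V = 21.5·u = (19.036, 9.9941). Tangency of A1 to both parallel lines with radius 6.0 puts T and Z at P ± 6.0·n: T = (-2.7891, 5.3124), Z = (2.7891, -5.3124). Equal radii place M and U the same way about V: M = V + 6.0·n = (16.247, 15.306), U = V − 6.0·n = (21.825, 4.6817). Then |PM| = |M − P| = 22.322.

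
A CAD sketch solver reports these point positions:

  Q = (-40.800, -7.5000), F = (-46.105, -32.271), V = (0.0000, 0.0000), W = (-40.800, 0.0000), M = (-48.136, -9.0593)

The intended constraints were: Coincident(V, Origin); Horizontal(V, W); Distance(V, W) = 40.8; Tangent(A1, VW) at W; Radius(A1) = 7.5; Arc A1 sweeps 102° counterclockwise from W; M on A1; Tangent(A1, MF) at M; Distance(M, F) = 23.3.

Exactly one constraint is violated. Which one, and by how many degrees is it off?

Tangent(A1, MF) at M — off by 7.00°.

V = (0.00, 0.00) ✓; V.y = 0.00, W.y = 0.00 ✓; |VW| = 40.80 ✓; ∠(QW, WV) = 90.00° ✓; |QW| = 7.500 ✓; bearing(Q→M) − bearing(Q→W) = 102.0° ✓; |QM| = 7.500 ✓; ∠(QM, MF) = 97.00° ✗; |MF| = 23.30 ✓.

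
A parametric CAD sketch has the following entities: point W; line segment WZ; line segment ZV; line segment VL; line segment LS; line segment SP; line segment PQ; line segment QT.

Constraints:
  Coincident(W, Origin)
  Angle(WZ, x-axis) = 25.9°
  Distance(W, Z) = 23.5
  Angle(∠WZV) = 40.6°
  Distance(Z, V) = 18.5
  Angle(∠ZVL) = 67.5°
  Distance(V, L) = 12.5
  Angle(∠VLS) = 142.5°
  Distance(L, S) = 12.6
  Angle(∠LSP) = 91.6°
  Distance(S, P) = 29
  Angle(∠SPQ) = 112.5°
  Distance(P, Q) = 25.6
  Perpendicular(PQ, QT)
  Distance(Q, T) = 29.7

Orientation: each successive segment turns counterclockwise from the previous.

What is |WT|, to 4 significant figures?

26.96

W is at the origin; WZ runs at 25.9° with length 23.5, so Z = (21.14, 10.26). ∠WZV = 40.6° gives ZV at 165.3° from the x-axis; with |ZV| = 18.5, V = (3.245, 14.96). ∠ZVL = 67.5° gives VL at -82.20° from the x-axis; with |VL| = 12.5, L = (4.942, 2.575). ∠VLS = 142.5° gives LS at -44.70° from the x-axis; with |LS| = 12.6, S = (13.90, -6.288). ∠LSP = 91.6° gives SP at 43.70° from the x-axis; with |SP| = 29.0, P = (34.86, 13.75). ∠SPQ = 112.5° gives PQ at 111.2° from the x-axis; with |PQ| = 25.6, Q = (25.61, 37.62). PQ is perpendicular to QT, so QT runs at -158.8°; with |QT| = 29.7, T = (-2.084, 26.88). Then |WT| = |T − W| = 26.96.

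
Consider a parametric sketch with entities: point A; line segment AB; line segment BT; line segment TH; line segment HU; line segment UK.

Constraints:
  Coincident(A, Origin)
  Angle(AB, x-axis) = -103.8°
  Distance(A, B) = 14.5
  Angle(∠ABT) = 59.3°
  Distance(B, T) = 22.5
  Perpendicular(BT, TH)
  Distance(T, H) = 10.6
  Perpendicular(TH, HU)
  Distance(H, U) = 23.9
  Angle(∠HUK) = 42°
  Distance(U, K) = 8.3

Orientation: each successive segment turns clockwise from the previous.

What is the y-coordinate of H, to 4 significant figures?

9.249

A is at the origin; AB runs at -103.8° with length 14.5, so B = (-3.459, -14.08). ∠ABT = 59.3° gives BT at 135.5° from the x-axis; with |BT| = 22.5, T = (-19.51, 1.689). The perpendicularity gives TH at right angles to BT, so TH runs at 45.50°; with |TH| = 10.6, H = (-12.08, 9.249). So H.y = 9.249.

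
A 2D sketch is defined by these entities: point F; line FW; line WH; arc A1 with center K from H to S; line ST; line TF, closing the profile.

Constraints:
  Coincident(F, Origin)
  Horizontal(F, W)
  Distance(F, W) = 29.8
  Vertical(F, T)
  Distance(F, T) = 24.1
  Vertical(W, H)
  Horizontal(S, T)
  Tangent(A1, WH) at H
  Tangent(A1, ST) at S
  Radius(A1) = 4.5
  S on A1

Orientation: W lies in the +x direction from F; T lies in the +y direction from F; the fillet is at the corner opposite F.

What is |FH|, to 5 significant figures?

35.668

F is at the origin; F and W share the same y with |FW| = 29.8 and W on the +x side, so W = (29.800, 0.0000). FT is vertical with |FT| = 24.1 and T on the +y side, so T = (0.0000, 24.100). The virtual corner opposite F is at (29.800, 24.100). Tangency of A1 to WH means the radius KH is perpendicular to WH and A1 meets ST tangentially, so KS is at right angles to ST, with radius 4.5, so the center K sits 4.5 in from both sides at K = (25.300, 19.600). That places the tangent points at H = (29.800, 19.600) on WH and S = (25.300, 24.100) on ST. Then |FH| = |H − F| = 35.668.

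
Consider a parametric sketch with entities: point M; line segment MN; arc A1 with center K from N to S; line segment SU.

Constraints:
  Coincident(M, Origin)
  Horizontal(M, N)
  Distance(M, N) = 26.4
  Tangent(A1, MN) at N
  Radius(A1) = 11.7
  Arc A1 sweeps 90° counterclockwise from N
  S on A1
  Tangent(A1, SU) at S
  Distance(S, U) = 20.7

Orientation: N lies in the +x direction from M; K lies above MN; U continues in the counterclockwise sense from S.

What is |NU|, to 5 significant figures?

34.448

On A1, N sits at bearing -90° from K; a 90° counterclockwise sweep puts S at bearing 0°, so S = K + 11.7·(cos 0°, sin 0°) = (38.100, 11.700). Since A1 is tangent to SU there, KS ⟂ SU, so SU runs along (−sin 0°, cos 0°); with |SU| = 20.7, U = (38.100, 32.400). Then |NU| = |U − N| = 34.448.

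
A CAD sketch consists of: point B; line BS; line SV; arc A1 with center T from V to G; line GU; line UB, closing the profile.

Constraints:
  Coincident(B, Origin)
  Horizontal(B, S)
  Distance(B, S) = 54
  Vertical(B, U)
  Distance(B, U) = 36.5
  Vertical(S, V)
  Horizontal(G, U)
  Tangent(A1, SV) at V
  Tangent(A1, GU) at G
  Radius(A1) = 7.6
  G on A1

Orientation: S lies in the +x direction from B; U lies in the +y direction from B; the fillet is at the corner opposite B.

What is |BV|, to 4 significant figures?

61.25

B is at the origin; B and S share the same y with |BS| = 54.0 and S on the +x side, so S = (54.00, 0.000). B and U share the same x with |BU| = 36.5 and U on the +y side, so U = (0.000, 36.50). The virtual corner opposite B is at (54.00, 36.50). A1 meets SV tangentially, so TV is at right angles to SV and since A1 is tangent to GU there, TG ⟂ GU, with radius 7.6, so the center T sits 7.6 in from both sides at T = (46.40, 28.90). That places the tangent points at V = (54.00, 28.90) on SV and G = (46.40, 36.50) on GU. Then |BV| = |V − B| = 61.25.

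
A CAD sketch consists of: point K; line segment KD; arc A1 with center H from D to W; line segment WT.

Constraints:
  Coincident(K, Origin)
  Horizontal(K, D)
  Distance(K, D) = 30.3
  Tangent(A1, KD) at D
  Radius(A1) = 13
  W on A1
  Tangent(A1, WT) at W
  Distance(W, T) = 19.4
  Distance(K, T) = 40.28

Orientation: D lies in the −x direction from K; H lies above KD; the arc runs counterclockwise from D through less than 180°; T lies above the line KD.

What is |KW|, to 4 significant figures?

23.26

Checks: ∠(HD, DK) = 90.00° ✓; |HW| = 13.00 ✓; ∠(HW, WT) = 90.00° ✓; |WT| = 19.40 ✓; |KT| = 40.28 ✓.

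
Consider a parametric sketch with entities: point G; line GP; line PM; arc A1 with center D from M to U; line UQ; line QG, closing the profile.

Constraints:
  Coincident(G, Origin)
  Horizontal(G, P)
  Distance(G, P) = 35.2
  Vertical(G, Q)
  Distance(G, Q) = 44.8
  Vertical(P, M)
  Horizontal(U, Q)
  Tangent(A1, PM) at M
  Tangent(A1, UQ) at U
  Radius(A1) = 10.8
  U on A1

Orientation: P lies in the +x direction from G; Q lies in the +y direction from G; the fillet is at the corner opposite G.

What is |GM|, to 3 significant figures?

48.9

G is at the origin; GP is horizontal with |GP| = 35.2 and P on the +x side, so P = (35.2, 0.00). GQ is vertical with |GQ| = 44.8 and Q on the +y side, so Q = (0.00, 44.8). The virtual corner opposite G is at (35.2, 44.8). The tangent condition forces DM to be normal to PM and the tangent condition forces DU to be normal to UQ, with radius 10.8, so the center D sits 10.8 in from both sides at D = (24.4, 34.0). That places the tangent points at M = (35.2, 34.0) on PM and U = (24.4, 44.8) on UQ. Then |GM| = |M − G| = 48.9.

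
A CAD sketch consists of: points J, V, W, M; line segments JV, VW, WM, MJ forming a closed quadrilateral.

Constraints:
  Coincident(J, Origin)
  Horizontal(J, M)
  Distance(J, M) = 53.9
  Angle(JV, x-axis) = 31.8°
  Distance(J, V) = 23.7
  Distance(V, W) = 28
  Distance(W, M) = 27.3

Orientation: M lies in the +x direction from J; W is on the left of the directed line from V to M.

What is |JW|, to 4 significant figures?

51.68

Checks: |VW| = 28.00 ✓; |WM| = 27.30 ✓.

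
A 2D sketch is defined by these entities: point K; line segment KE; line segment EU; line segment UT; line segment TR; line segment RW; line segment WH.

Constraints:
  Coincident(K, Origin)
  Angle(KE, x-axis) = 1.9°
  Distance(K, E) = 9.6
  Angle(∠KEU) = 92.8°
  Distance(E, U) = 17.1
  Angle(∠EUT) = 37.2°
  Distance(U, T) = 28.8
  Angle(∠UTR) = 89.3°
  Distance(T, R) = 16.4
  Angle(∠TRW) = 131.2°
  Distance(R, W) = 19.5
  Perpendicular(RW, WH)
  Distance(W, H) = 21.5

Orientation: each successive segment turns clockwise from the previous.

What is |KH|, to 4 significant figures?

22.23

K is at the origin; KE runs at 1.9° with length 9.6, so E = (9.595, 0.3183). ∠KEU = 92.8° gives EU at -85.30° from the x-axis; with |EU| = 17.1, U = (11.00, -16.72). ∠EUT = 37.2° gives UT at 131.9° from the x-axis; with |UT| = 28.8, T = (-8.238, 4.712). ∠UTR = 89.3° gives TR at 41.20° from the x-axis; with |TR| = 16.4, R = (4.102, 15.51). ∠TRW = 131.2° gives RW at -7.600° from the x-axis; with |RW| = 19.5, W = (23.43, 12.94). RW is perpendicular to WH, so WH runs at -97.60°; with |WH| = 21.5, H = (20.59, -8.376). Then |KH| = |H − K| = 22.23.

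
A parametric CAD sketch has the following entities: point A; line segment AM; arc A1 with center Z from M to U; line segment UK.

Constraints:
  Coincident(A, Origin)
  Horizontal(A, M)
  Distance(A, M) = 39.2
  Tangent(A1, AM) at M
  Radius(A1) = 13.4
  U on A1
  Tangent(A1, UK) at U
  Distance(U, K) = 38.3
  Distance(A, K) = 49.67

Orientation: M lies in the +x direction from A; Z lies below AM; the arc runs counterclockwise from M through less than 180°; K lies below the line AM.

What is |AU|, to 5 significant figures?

28.071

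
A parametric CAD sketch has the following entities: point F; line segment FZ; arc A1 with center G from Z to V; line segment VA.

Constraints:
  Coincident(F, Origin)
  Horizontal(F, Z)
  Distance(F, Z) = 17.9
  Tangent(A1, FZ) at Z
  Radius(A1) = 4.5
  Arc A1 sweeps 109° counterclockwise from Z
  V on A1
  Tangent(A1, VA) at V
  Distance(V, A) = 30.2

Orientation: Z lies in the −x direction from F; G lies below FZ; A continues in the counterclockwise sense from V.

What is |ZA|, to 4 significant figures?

34.97

F is at the origin; F and Z share the same y with |FZ| = 17.9 and Z on the −x side, so Z = (-17.90, 0.000). The tangent condition forces GZ to be normal to FZ, so G = Z + (0, -4.5) = (-17.90, -4.500). On A1, Z sits at bearing 90° from G; a 109° counterclockwise sweep puts V at bearing 199°, so V = G + 4.5·(cos 199°, sin 199°) = (-22.15, -5.965). The tangent condition forces GV to be normal to VA, so VA runs along (−sin 199°, cos 199°); with |VA| = 30.2, A = (-12.32, -34.52). Then |ZA| = |A − Z| = 34.97.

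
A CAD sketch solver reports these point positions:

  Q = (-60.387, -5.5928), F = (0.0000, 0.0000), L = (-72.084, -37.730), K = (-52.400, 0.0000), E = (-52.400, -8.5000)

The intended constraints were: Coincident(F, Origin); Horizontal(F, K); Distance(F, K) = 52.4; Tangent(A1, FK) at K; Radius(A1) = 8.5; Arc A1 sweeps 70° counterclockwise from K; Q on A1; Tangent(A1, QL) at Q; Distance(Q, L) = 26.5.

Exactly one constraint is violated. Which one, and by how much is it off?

Distance(Q, L) = 26.5 — off by 7.70.

F = (0.00, 0.00) ✓; F.y = 0.00, K.y = 0.00 ✓; |FK| = 52.40 ✓; ∠(EK, KF) = 90.00° ✓; |EK| = 8.500 ✓; bearing(E→Q) − bearing(E→K) = 70.00° ✓; |EQ| = 8.500 ✓; ∠(EQ, QL) = 90.00° ✓; |QL| = 34.20 ✗.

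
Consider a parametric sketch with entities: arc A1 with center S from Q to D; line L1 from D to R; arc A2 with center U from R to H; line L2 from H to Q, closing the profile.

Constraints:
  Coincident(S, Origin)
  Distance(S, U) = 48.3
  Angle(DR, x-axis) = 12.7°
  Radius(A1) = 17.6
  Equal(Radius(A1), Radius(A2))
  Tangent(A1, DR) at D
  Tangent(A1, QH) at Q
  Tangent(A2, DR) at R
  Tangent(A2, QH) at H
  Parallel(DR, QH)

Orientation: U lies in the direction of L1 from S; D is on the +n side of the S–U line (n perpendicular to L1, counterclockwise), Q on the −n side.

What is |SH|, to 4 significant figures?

51.41

Tangency of A1 to both parallel lines with radius 17.6 puts D and Q at S ± 17.6·n: D = (-3.869, 17.17), Q = (3.869, -17.17). Equal radii place R and H the same way about U: R = U + 17.6·n = (43.25, 27.79), H = U − 17.6·n = (50.99, -6.551). Then |SH| = |H − S| = 51.41.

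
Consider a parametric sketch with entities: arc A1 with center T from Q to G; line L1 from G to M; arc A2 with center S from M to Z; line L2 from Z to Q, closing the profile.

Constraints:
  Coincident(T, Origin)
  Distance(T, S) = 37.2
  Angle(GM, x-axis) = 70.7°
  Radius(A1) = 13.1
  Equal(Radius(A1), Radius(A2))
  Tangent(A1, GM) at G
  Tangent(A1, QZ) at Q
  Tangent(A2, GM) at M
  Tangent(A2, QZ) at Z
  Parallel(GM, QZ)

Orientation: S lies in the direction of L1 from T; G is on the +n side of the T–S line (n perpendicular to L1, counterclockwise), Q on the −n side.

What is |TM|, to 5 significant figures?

39.439

The slot axis is L1's direction at 70.7°, so u = (cos 70.7°, sin 70.7°) = (0.33051, 0.94380) and n = (−sin 70.7°, cos 70.7°) = (-0.94380, 0.33051). T is at the origin and S lies 37.2 along u from T, so S = 37.2·u = (12.295, 35.109). Tangency of A1 to both parallel lines with radius 13.1 puts G and Q at T ± 13.1·n: G = (-12.364, 4.3297), Q = (12.364, -4.3297). Equal radii place M and Z the same way about S: M = S + 13.1·n = (-0.068657, 39.439), Z = S − 13.1·n = (24.659, 30.780). Then |TM| = |M − T| = 39.439.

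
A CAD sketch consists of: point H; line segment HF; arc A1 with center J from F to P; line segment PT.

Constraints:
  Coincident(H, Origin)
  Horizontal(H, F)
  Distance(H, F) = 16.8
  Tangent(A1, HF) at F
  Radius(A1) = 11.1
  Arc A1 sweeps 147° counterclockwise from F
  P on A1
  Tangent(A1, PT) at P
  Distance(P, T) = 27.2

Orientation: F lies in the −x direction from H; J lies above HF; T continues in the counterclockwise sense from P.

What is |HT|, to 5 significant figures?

48.656

H is at the origin; H and F share the same y with |HF| = 16.8 and F on the −x side, so F = (-16.800, 0.0000). The tangent condition forces JF to be normal to HF, so J = F + (0, 11.1) = (-16.800, 11.100). On A1, F sits at bearing -90° from J; a 147° counterclockwise sweep puts P at bearing 57°, so P = J + 11.1·(cos 57°, sin 57°) = (-10.755, 20.409). The tangent condition forces JP to be normal to PT, so PT runs along (−sin 57°, cos 57°); with |PT| = 27.2, T = (-33.566, 35.223). Then |HT| = |T − H| = 48.656.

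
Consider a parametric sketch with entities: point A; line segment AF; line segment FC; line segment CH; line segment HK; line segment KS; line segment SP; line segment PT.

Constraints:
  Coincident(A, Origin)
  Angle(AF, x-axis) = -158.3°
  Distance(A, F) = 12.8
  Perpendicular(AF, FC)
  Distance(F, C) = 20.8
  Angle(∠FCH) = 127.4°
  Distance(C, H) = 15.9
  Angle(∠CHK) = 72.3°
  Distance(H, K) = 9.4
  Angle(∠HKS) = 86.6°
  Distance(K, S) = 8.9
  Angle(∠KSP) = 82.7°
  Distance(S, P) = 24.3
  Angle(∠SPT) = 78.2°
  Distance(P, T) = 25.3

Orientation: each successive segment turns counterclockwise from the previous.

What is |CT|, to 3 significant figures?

35.6

A is at the origin; AF runs at -158.3° with length 12.8, so F = (-11.9, -4.73). The perpendicularity gives FC at right angles to AF, so FC runs at -68.3°; with |FC| = 20.8, C = (-4.20, -24.1). ∠FCH = 127.4° gives CH at -15.7° from the x-axis; with |CH| = 15.9, H = (11.1, -28.4). ∠CHK = 72.3° gives HK at 92.0° from the x-axis; with |HK| = 9.4, K = (10.8, -19.0). ∠HKS = 86.6° gives KS at -175° from the x-axis; with |KS| = 8.9, S = (1.92, -19.8). ∠KSP = 82.7° gives SP at -77.3° from the x-axis; with |SP| = 24.3, P = (7.26, -43.5). ∠SPT = 78.2° gives PT at 24.5° from the x-axis; with |PT| = 25.3, T = (30.3, -33.0). Then |CT| = |T − C| = 35.6.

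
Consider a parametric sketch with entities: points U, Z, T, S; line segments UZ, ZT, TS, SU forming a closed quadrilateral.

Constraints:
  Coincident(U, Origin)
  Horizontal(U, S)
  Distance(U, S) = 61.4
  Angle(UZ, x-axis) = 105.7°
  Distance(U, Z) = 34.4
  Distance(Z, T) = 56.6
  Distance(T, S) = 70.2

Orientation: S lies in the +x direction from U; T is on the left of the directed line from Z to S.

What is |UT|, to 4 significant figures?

75.44

Checks: |ZT| = 56.60 ✓; |TS| = 70.20 ✓.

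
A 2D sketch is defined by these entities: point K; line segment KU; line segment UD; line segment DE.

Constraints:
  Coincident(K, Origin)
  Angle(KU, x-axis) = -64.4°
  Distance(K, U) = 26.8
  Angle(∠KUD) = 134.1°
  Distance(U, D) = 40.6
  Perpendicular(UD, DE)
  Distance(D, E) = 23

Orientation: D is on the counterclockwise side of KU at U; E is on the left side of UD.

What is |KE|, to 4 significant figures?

59.37

K is at the origin; KU runs at -64.4° with length 26.8, so U = 26.8·(cos -64.4°, sin -64.4°) = (11.58, -24.17). ∠KUD = 134.1°, so UD runs at -64.4° + (180° − 134.1°) = -18.50° from the x-axis; with |UD| = 40.6, D = U + 40.6·(cos -18.50°, sin -18.50°) = (50.08, -37.05). UD ⟂ DE; with |DE| = 23.0 on the left of UD, E = D + 23.0·(0.3173, 0.9483) = (57.38, -15.24). Then |KE| = |E − K| = 59.37.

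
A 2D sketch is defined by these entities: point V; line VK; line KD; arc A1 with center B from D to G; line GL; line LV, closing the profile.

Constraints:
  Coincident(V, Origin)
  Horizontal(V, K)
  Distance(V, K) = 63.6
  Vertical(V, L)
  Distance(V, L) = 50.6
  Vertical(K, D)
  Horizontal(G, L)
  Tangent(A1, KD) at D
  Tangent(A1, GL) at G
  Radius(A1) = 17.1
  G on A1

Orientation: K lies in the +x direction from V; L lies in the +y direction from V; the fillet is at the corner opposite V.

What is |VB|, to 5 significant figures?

57.311

VL is vertical with |VL| = 50.6 and L on the +y side, so L = (0.0000, 50.600). The virtual corner opposite V is at (63.600, 50.600). Since A1 is tangent to KD there, BD ⟂ KD and since A1 is tangent to GL there, BG ⟂ GL, with radius 17.1, so the center B sits 17.1 in from both sides at B = (46.500, 33.500). Then |VB| = |B − V| = 57.311.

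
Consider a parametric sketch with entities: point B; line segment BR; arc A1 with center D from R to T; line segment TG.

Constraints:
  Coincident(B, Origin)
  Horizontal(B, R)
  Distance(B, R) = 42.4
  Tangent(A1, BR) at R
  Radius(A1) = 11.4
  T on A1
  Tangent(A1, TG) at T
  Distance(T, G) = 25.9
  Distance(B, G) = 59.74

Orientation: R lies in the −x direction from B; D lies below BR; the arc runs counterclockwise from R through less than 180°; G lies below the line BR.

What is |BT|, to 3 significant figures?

55.3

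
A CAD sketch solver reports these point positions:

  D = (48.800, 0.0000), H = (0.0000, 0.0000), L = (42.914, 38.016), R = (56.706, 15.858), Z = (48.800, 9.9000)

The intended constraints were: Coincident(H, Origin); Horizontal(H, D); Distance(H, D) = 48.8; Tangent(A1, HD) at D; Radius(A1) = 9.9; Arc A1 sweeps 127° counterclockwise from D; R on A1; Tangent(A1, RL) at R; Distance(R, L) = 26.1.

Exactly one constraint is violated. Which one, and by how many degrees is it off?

Tangent(A1, RL) at R — off by 5.10°.

H = (0.00, 0.00) ✓; H.y = 0.00, D.y = 0.00 ✓; |HD| = 48.80 ✓; ∠(ZD, DH) = 90.00° ✓; |ZD| = 9.900 ✓; bearing(Z→R) − bearing(Z→D) = 127.0° ✓; |ZR| = 9.900 ✓; ∠(ZR, RL) = 95.10° ✗; |RL| = 26.10 ✓.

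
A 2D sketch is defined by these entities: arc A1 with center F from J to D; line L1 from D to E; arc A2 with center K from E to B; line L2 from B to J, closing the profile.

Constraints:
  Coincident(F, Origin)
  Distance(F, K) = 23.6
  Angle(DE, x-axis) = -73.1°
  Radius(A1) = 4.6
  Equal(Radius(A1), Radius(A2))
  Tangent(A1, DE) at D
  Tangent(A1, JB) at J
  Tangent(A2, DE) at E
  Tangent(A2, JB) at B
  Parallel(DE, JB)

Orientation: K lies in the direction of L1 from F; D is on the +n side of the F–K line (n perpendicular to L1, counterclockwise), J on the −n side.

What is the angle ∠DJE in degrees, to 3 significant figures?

68.7°

Tangency of A1 to both parallel lines with radius 4.6 puts D and J at F ± 4.6·n: D = (4.40, 1.34), J = (-4.40, -1.34). Equal radii place E and B the same way about K: E = K + 4.6·n = (11.3, -21.2), B = K − 4.6·n = (2.46, -23.9). Then cos ∠DJE = JD·JE / (|JD||JE|), giving 68.7°.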